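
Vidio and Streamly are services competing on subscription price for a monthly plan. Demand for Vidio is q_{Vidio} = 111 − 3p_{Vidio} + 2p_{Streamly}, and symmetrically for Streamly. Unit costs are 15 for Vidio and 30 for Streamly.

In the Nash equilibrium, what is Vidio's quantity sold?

Vidio's profit: π = (p_{Vidio} − 15)(111 − 3p_{Vidio} + 2p_{Streamly}).
∂π/∂p_{Vidio} = 156 − 6p_{Vidio} + 2p_{Streamly} = 0 ⇒ p_{Vidio} = 26 + (1/3)p_{Streamly}.
Similarly p_{Streamly} = 33.5 + (1/3)p_{Vidio}.
Substituting the second reaction function into the first: p_{Vidio} = 26 + (1/3)(33.5 + (1/3)p_{Vidio}), which gives (8/9)p_{Vidio} = 223/6 ⇒ p_{Vidio} = 41.8125.
Then p_{Streamly} = 33.5 + (1/3)·41.8125 = 47.4375.
q_{Vidio} = 111 − 3·41.8125 + 2·47.4375 = 80.4375.

80.4375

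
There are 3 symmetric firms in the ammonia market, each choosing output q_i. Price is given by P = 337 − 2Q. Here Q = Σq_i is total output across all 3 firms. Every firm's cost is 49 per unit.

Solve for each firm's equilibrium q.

A representative firm's profit is π_i = q_i(337 − 2Q) − 49q_i, with Q = q_i + Σ_{j≠i} q_j.
First-order condition: 288 − 4q_i − 2Σ_{j≠i} q_j = 0.
With identical firms, set every q_j = q: then 288 − 4q − 4q = 0, i.e. q = 288/8 = 36.

36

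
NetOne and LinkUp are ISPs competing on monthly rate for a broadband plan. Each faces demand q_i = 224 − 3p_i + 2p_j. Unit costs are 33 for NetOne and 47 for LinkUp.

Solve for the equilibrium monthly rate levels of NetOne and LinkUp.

NetOne's profit: π = (p_{NetOne} − 33)(224 − 3p_{NetOne} + 2p_{LinkUp}).
∂π/∂p_{NetOne} = 323 − 6p_{NetOne} + 2p_{LinkUp} = 0 ⇒ p_{NetOne} = 323/6 + (1/3)p_{LinkUp}.
Similarly p_{LinkUp} = 365/6 + (1/3)p_{NetOne}.
Substituting the second reaction function into the first: p_{NetOne} = 323/6 + (1/3)(365/6 + (1/3)p_{NetOne}), which gives (8/9)p_{NetOne} = 667/9 ⇒ p_{NetOne} = 83.375.
Then p_{LinkUp} = 365/6 + (1/3)·83.375 = 88.625.

83.375, 88.625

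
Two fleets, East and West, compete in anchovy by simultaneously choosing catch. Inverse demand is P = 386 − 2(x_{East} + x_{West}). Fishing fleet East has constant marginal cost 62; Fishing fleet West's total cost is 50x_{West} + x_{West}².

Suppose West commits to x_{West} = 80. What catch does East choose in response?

41

Fishing fleet East's profit: π = x_{East}(386 − 2(x_{East} + x_{West})) − 62x_{East}.
∂π/∂x_{East} = 324 − 4x_{East} − 2x_{West} = 0, so x_{East} = 81 − 0.5x_{West}.
At x_{West} = 80: x_{East} = 81 − 0.5·80 = 41.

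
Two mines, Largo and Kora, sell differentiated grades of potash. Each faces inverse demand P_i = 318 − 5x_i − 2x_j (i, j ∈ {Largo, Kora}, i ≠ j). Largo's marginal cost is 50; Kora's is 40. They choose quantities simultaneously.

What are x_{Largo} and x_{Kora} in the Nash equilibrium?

Mine Largo's profit: π = x_{Largo}(318 − 5x_{Largo} − 2x_{Kora}) − 50x_{Largo}.
∂π/∂x_{Largo} = 268 − 10x_{Largo} − 2x_{Kora} = 0 ⇒ x_{Largo} = 26.8 − 0.2x_{Kora}.
Similarly x_{Kora} = 27.8 − 0.2x_{Largo}.
Solving the two reaction functions simultaneously: (1 − (−0.2)(−0.2))x_{Largo} = 26.8 − 0.2·27.8, so 0.96x_{Largo} = 21.24 and x_{Largo} = 22.125.
Then x_{Kora} = 27.8 − 0.2·22.125 = 23.375.

22.125, 23.375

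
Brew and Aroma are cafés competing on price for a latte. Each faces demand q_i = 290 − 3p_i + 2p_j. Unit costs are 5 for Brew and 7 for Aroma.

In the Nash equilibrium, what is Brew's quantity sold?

214.875

Brew's profit: π = (p_{Brew} − 5)(290 − 3p_{Brew} + 2p_{Aroma}).
∂π/∂p_{Brew} = 305 − 6p_{Brew} + 2p_{Aroma} = 0 ⇒ p_{Brew} = 305/6 + (1/3)p_{Aroma}.
Similarly p_{Aroma} = 311/6 + (1/3)p_{Brew}.
Solving the two reaction functions simultaneously: (1 − (1/3)(1/3))p_{Brew} = 305/6 + (1/3)·(311/6), so (8/9)p_{Brew} = 613/9 and p_{Brew} = 76.625.
Then p_{Aroma} = 311/6 + (1/3)·76.625 = 77.375.
q_{Brew} = 290 − 3·76.625 + 2·77.375 = 214.875.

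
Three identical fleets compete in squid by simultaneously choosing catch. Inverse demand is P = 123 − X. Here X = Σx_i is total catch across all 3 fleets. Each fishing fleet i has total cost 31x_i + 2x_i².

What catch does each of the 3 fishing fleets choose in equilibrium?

A representative fishing fleet's profit is π_i = x_i(123 − X) − 31x_i − 2x_i², with X = x_i + Σ_{j≠i} x_j.
First-order condition: 92 − 6x_i − Σ_{j≠i} x_j = 0.
In a symmetric equilibrium every fishing fleet chooses the same x, so Σ_{j≠i} x_j = 2x. The condition becomes 92 − 8x = 0, giving x = 92/8 = 11.5.

11.5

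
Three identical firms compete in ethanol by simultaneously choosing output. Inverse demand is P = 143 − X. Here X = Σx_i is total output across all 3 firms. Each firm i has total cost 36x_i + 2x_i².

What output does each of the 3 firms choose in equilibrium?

13.375

A representative firm's profit is π_i = x_i(143 − X) − 36x_i − 2x_i², with X = x_i + Σ_{j≠i} x_j.
First-order condition: 107 − 6x_i − Σ_{j≠i} x_j = 0.
In a symmetric equilibrium every firm chooses the same x, so Σ_{j≠i} x_j = 2x. The condition becomes 107 − 8x = 0, giving x = 107/8 = 13.375.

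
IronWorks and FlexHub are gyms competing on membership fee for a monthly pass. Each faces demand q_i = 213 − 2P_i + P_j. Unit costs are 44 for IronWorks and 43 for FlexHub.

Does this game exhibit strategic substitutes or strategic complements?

IronWorks's profit: π = (P_{IronWorks} − 44)(213 − 2P_{IronWorks} + P_{FlexHub}).
∂π/∂P_{IronWorks} = 301 − 4P_{IronWorks} + P_{FlexHub} = 0 ⇒ P_{IronWorks} = 75.25 + 0.25P_{FlexHub}.
The best-response slope dP_{IronWorks}/dP_{FlexHub} = 0.25 > 0: the reaction function is upward-sloping, so the choices are strategic complements.

strategic complements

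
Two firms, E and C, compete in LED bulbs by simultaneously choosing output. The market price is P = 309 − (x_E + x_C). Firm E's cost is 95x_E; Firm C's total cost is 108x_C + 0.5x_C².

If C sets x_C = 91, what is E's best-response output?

61.5

Firm E's profit: π = x_E(309 − (x_E + x_C)) − 95x_E.
∂π/∂x_E = 214 − 2x_E − x_C = 0, so x_E = 107 − 0.5x_C.
At x_C = 91: x_E = 107 − 0.5·91 = 61.5.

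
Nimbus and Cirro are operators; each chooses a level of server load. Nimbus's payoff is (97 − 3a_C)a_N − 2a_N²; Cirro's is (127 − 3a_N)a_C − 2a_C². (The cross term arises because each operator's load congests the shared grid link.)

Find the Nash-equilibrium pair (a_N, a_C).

Expanding Nimbus's payoff: 97a_N − 3a_Ca_N − 2a_N².
∂π/∂a_N = 97 − 3a_C − 4a_N = 0, so a_N = 24.25 − 0.75a_C.
Likewise for Cirro: a_C = 31.75 − 0.75a_N.
Substituting the second reaction function into the first: a_N = 24.25 − 0.75(31.75 − 0.75a_N), which gives 0.4375a_N = 0.4375 ⇒ a_N = 1.
Then a_C = 31.75 − 0.75·1 = 31.

1, 31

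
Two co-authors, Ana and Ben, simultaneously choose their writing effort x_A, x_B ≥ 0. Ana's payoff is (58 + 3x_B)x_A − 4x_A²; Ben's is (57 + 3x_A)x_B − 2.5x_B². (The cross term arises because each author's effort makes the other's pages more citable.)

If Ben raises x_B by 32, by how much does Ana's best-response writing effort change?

12

Expanding Ana's payoff: 58x_A + 3x_Bx_A − 4x_A².
∂π/∂x_A = 58 + 3x_B − 8x_A = 0, so x_A = 7.25 + 0.375x_B.
The reaction-function slope is 0.375, so a 32-unit rise in x_B moves x_A by 0.375 × 32 = 12. Ana's best response rises — the actions are strategic complements.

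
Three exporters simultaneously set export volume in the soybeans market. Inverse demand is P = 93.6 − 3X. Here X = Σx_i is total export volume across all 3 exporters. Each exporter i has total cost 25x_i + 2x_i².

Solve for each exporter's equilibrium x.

A representative exporter's profit is π_i = x_i(93.6 − 3X) − 25x_i − 2x_i², with X = x_i + Σ_{j≠i} x_j.
First-order condition: 68.6 − 10x_i − 3Σ_{j≠i} x_j = 0.
In a symmetric equilibrium every exporter chooses the same x, so Σ_{j≠i} x_j = 2x. The condition becomes 68.6 − 16x = 0, giving x = 68.6/16 = 4.2875.

4.2875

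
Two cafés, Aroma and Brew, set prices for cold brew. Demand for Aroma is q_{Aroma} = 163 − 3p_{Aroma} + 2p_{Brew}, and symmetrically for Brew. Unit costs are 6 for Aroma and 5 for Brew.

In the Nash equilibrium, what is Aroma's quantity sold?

Aroma's profit: π = (p_{Aroma} − 6)(163 − 3p_{Aroma} + 2p_{Brew}).
∂π/∂p_{Aroma} = 181 − 6p_{Aroma} + 2p_{Brew} = 0 ⇒ p_{Aroma} = 181/6 + (1/3)p_{Brew}.
Similarly p_{Brew} = 89/3 + (1/3)p_{Aroma}.
Solving the two reaction functions simultaneously: (1 − (1/3)(1/3))p_{Aroma} = 181/6 + (1/3)·(89/3), so (8/9)p_{Aroma} = 721/18 and p_{Aroma} = 45.0625.
Then p_{Brew} = 89/3 + (1/3)·45.0625 = 44.6875.
q_{Aroma} = 163 − 3·45.0625 + 2·44.6875 = 117.1875.

117.1875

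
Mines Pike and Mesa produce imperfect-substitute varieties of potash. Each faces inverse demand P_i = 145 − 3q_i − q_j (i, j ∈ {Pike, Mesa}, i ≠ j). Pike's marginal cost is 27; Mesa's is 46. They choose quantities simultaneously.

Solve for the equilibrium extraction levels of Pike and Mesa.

17.4, 13.6

Mine Pike's profit: π = q_{Pike}(145 − 3q_{Pike} − q_{Mesa}) − 27q_{Pike}.
∂π/∂q_{Pike} = 118 − 6q_{Pike} − q_{Mesa} = 0 ⇒ q_{Pike} = 59/3 − (1/6)q_{Mesa}.
Similarly q_{Mesa} = 16.5 − (1/6)q_{Pike}.
Solving the two reaction functions simultaneously: (1 − (−1/6)(−1/6))q_{Pike} = 59/3 − (1/6)·16.5, so (35/36)q_{Pike} = 203/12 and q_{Pike} = 17.4.
Then q_{Mesa} = 16.5 − (1/6)·17.4 = 13.6.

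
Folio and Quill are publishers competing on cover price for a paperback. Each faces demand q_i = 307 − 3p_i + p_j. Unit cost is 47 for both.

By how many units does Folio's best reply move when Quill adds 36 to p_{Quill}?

6

Folio's profit: π = (p_{Folio} − 47)(307 − 3p_{Folio} + p_{Quill}).
∂π/∂p_{Folio} = 448 − 6p_{Folio} + p_{Quill} = 0 ⇒ p_{Folio} = 224/3 + (1/6)p_{Quill}.
The reaction-function slope is 1/6, so a 36-unit rise in p_{Quill} moves p_{Folio} by 1/6 × 36 = 6. Folio's best response rises — the actions are strategic complements.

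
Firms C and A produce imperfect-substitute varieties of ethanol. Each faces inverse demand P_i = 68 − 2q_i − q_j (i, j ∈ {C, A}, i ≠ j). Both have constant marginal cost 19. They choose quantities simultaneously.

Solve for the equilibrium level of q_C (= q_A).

Firm C's profit: π = q_C(68 − 2q_C − q_A) − 19q_C.
∂π/∂q_C = 49 − 4q_C − q_A = 0 ⇒ q_C = 12.25 − 0.25q_A.
Setting q_C = q_A in the reaction function: q_C = 12.25 − 0.25q_C, so q_C = 12.25 / 1.25 = 9.8.

9.8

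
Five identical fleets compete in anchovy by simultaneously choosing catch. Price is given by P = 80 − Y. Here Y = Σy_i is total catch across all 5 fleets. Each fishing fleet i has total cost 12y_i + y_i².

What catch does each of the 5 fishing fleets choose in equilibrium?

A representative fishing fleet's profit is π_i = y_i(80 − Y) − 12y_i − y_i², with Y = y_i + Σ_{j≠i} y_j.
First-order condition: 68 − 4y_i − Σ_{j≠i} y_j = 0.
In a symmetric equilibrium every fishing fleet chooses the same y, so Σ_{j≠i} y_j = 4y. The condition becomes 68 − 8y = 0, giving y = 68/8 = 8.5.

8.5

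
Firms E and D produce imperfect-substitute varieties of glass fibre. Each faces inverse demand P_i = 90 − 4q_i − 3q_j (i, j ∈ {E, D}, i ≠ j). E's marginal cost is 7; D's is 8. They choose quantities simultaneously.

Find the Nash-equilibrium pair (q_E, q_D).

7.6, 7.4

Firm E's profit: π = q_E(90 − 4q_E − 3q_D) − 7q_E.
∂π/∂q_E = 83 − 8q_E − 3q_D = 0 ⇒ q_E = 10.375 − 0.375q_D.
Similarly q_D = 10.25 − 0.375q_E.
Substituting the second reaction function into the first: q_E = 10.375 − 0.375(10.25 − 0.375q_E), which gives (55/64)q_E = 209/32 ⇒ q_E = 7.6.
Then q_D = 10.25 − 0.375·7.6 = 7.4.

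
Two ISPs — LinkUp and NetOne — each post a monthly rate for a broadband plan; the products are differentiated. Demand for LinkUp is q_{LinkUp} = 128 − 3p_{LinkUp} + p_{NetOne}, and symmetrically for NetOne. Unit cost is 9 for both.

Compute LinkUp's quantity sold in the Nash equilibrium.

66

LinkUp's profit: π = (p_{LinkUp} − 9)(128 − 3p_{LinkUp} + p_{NetOne}).
∂π/∂p_{LinkUp} = 155 − 6p_{LinkUp} + p_{NetOne} = 0 ⇒ p_{LinkUp} = 155/6 + (1/6)p_{NetOne}.
By symmetry p_{NetOne} = p_{LinkUp}; substituting into the reaction function, (5/6)p_{LinkUp} = 155/6 and p_{LinkUp} = 31.
q_{LinkUp} = 128 − 3·31 + 31 = 66.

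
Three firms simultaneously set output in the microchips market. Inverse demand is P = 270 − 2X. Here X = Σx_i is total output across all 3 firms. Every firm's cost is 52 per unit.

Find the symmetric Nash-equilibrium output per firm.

A representative firm's profit is π_i = x_i(270 − 2X) − 52x_i, with X = x_i + Σ_{j≠i} x_j.
First-order condition: 218 − 4x_i − 2Σ_{j≠i} x_j = 0.
With identical firms, set every x_j = x: then 218 − 4x − 4x = 0, i.e. x = 218/8 = 27.25.

27.25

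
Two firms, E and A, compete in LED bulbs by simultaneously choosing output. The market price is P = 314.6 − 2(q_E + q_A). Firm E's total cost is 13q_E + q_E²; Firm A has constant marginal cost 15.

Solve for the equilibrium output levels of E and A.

30.36, 59.72

Firm E's profit: π = q_E(314.6 − 2(q_E + q_A)) − 13q_E − q_E².
∂π/∂q_E = 301.6 − 6q_E − 2q_A = 0, so q_E = 754/15 − (1/3)q_A.
For A: ∂π/∂q_A = 299.6 − 4q_A − 2q_E = 0 ⇒ q_A = 74.9 − 0.5q_E.
Substituting the second reaction function into the first: q_E = 754/15 − (1/3)(74.9 − 0.5q_E), which gives (5/6)q_E = 25.3 ⇒ q_E = 30.36.
Then q_A = 74.9 − 0.5·30.36 = 59.72.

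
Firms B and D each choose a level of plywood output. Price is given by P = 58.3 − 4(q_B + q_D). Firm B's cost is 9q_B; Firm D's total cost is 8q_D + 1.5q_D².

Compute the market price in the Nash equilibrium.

Firm B's profit: π = q_B(58.3 − 4(q_B + q_D)) − 9q_B.
∂π/∂q_B = 49.3 − 8q_B − 4q_D = 0, so q_B = 6.1625 − 0.5q_D.
For D: ∂π/∂q_D = 50.3 − 11q_D − 4q_B = 0 ⇒ q_D = 503/110 − (4/11)q_B.
Substituting the second reaction function into the first: q_B = 6.1625 − 0.5(503/110 − (4/11)q_B), which gives (9/11)q_B = 3411/880 ⇒ q_B = 4.7375.
Then q_D = 503/110 − (4/11)·4.7375 = 2.85.
Equilibrium price: P = 58.3 − 4·7.5875 = 27.95.

27.95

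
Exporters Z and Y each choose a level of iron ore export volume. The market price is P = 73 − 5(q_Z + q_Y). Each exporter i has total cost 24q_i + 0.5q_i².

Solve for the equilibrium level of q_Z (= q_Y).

Exporter Z's profit: π = q_Z(73 − 5(q_Z + q_Y)) − 24q_Z − 0.5q_Z².
∂π/∂q_Z = 49 − 11q_Z − 5q_Y = 0, so q_Z = 49/11 − (5/11)q_Y.
By symmetry q_Y = q_Z; substituting into the reaction function, (16/11)q_Z = 49/11 and q_Z = 3.0625.

3.0625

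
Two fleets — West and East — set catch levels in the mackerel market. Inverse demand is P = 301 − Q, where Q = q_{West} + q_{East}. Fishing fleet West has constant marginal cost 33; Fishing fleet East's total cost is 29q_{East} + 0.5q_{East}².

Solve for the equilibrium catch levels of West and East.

Fishing fleet West's profit: π = q_{West}(301 − (q_{West} + q_{East})) − 33q_{West}.
∂π/∂q_{West} = 268 − 2q_{West} − q_{East} = 0, so q_{West} = 134 − 0.5q_{East}.
For East: ∂π/∂q_{East} = 272 − 3q_{East} − q_{West} = 0 ⇒ q_{East} = 272/3 − (1/3)q_{West}.
Substituting the second reaction function into the first: q_{West} = 134 − 0.5(272/3 − (1/3)q_{West}), which gives (5/6)q_{West} = 266/3 ⇒ q_{West} = 106.4.
Then q_{East} = 272/3 − (1/3)·106.4 = 55.2.

106.4, 55.2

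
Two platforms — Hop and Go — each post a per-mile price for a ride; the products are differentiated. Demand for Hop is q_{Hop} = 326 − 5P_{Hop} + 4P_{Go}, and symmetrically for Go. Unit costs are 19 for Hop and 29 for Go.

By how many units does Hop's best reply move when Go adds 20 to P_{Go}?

8

Hop's profit: π = (P_{Hop} − 19)(326 − 5P_{Hop} + 4P_{Go}).
∂π/∂P_{Hop} = 421 − 10P_{Hop} + 4P_{Go} = 0 ⇒ P_{Hop} = 42.1 + 0.4P_{Go}.
The reaction-function slope is 0.4, so a 20-unit rise in P_{Go} moves P_{Hop} by 0.4 × 20 = 8. Hop's best response rises — the actions are strategic complements.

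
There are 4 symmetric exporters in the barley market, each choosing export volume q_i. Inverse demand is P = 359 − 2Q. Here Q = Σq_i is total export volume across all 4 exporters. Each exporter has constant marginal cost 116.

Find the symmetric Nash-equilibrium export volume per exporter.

A representative exporter's profit is π_i = q_i(359 − 2Q) − 116q_i, with Q = q_i + Σ_{j≠i} q_j.
First-order condition: 243 − 4q_i − 2Σ_{j≠i} q_j = 0.
Imposing symmetry (q_j = q for all j) turns Σ_{j≠i} q_j into 3q, so 243 = 10q and q = 24.3.

24.3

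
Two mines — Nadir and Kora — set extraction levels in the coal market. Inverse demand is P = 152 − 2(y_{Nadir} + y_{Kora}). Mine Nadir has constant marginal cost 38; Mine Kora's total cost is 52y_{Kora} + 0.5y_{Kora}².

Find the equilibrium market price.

Mine Nadir's profit: π = y_{Nadir}(152 − 2(y_{Nadir} + y_{Kora})) − 38y_{Nadir}.
∂π/∂y_{Nadir} = 114 − 4y_{Nadir} − 2y_{Kora} = 0, so y_{Nadir} = 28.5 − 0.5y_{Kora}.
For Kora: ∂π/∂y_{Kora} = 100 − 5y_{Kora} − 2y_{Nadir} = 0 ⇒ y_{Kora} = 20 − 0.4y_{Nadir}.
Plugging y_{Kora} into Nadir's best response: y_{Nadir} = 28.5 − 0.5(20 − 0.4y_{Nadir}) ⇒ 0.8y_{Nadir} = 18.5, so y_{Nadir} = 23.125.
Then y_{Kora} = 20 − 0.4·23.125 = 10.75.
Equilibrium price: P = 152 − 2·33.875 = 84.25.

84.25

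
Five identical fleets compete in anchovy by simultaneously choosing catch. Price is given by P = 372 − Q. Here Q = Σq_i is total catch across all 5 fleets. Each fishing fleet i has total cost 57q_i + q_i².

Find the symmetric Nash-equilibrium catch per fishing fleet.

39.375

A representative fishing fleet's profit is π_i = q_i(372 − Q) − 57q_i − q_i², with Q = q_i + Σ_{j≠i} q_j.
First-order condition: 315 − 4q_i − Σ_{j≠i} q_j = 0.
In a symmetric equilibrium every fishing fleet chooses the same q, so Σ_{j≠i} q_j = 4q. The condition becomes 315 − 8q = 0, giving q = 315/8 = 39.375.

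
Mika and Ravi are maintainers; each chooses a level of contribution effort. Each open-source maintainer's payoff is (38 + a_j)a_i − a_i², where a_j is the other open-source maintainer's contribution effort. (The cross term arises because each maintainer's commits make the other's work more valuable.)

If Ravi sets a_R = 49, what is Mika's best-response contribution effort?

43.5

Mika's payoff is (38 + a_R)a_M − a_M².
∂π/∂a_M = 38 + a_R − 2a_M = 0, so a_M = 19 + 0.5a_R.
At a_R = 49: a_M = 19 + 0.5·49 = 43.5.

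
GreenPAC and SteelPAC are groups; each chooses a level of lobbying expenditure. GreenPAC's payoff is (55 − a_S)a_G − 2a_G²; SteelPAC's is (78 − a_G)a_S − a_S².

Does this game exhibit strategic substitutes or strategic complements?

strategic substitutes

Expanding GreenPAC's payoff: 55a_G − a_Sa_G − 2a_G².
∂π/∂a_G = 55 − a_S − 4a_G = 0, so a_G = 13.75 − 0.25a_S.
The best-response slope da_G/da_S = −0.25 < 0: the reaction function is downward-sloping, so the choices are strategic substitutes.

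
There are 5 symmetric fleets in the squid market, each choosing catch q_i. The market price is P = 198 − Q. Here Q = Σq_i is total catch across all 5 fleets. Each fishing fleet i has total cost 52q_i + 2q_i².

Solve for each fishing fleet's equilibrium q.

A representative fishing fleet's profit is π_i = q_i(198 − Q) − 52q_i − 2q_i², with Q = q_i + Σ_{j≠i} q_j.
First-order condition: 146 − 6q_i − Σ_{j≠i} q_j = 0.
With identical fishing fleets, set every q_j = q: then 146 − 6q − 4q = 0, i.e. q = 146/10 = 14.6.

14.6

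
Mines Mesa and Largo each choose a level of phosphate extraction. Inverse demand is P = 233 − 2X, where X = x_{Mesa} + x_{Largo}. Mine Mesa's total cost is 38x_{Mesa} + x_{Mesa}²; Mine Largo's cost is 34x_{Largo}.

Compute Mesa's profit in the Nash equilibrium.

1094.43

Mine Mesa's profit: π = x_{Mesa}(233 − 2(x_{Mesa} + x_{Largo})) − 38x_{Mesa} − x_{Mesa}².
∂π/∂x_{Mesa} = 195 − 6x_{Mesa} − 2x_{Largo} = 0, so x_{Mesa} = 32.5 − (1/3)x_{Largo}.
For Largo: ∂π/∂x_{Largo} = 199 − 4x_{Largo} − 2x_{Mesa} = 0 ⇒ x_{Largo} = 49.75 − 0.5x_{Mesa}.
Substituting the second reaction function into the first: x_{Mesa} = 32.5 − (1/3)(49.75 − 0.5x_{Mesa}), which gives (5/6)x_{Mesa} = 191/12 ⇒ x_{Mesa} = 19.1.
Then x_{Largo} = 49.75 − 0.5·19.1 = 40.2.
Price P = 233 − 2·59.3 = 114.4.
Mesa's profit: (114.4 − 38)·19.1 − (19.1)² = 1094.43.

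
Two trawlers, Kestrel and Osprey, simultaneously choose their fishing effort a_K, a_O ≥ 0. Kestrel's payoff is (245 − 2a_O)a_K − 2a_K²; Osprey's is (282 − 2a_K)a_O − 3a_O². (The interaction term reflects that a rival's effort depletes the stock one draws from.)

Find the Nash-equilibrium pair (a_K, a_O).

45.3, 31.9

Expanding Kestrel's payoff: 245a_K − 2a_Oa_K − 2a_K².
∂π/∂a_K = 245 − 2a_O − 4a_K = 0, so a_K = 61.25 − 0.5a_O.
Likewise for Osprey: a_O = 47 − (1/3)a_K.
Plugging a_O into Kestrel's best response: a_K = 61.25 − 0.5(47 − (1/3)a_K) ⇒ (5/6)a_K = 37.75, so a_K = 45.3.
Then a_O = 47 − (1/3)·45.3 = 31.9.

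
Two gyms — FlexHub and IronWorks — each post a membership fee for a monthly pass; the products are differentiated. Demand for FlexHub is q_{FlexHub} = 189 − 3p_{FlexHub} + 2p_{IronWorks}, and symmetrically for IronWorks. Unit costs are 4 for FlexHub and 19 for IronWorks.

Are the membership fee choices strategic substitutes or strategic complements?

strategic complements

FlexHub's profit: π = (p_{FlexHub} − 4)(189 − 3p_{FlexHub} + 2p_{IronWorks}).
∂π/∂p_{FlexHub} = 201 − 6p_{FlexHub} + 2p_{IronWorks} = 0 ⇒ p_{FlexHub} = 33.5 + (1/3)p_{IronWorks}.
The best-response slope dp_{FlexHub}/dp_{IronWorks} = 1/3 > 0: the reaction function is upward-sloping, so the choices are strategic complements.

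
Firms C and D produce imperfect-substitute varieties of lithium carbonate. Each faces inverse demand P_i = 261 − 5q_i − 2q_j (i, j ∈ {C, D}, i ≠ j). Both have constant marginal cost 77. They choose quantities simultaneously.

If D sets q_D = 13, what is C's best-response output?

Firm C's profit: π = q_C(261 − 5q_C − 2q_D) − 77q_C.
∂π/∂q_C = 184 − 10q_C − 2q_D = 0 ⇒ q_C = 18.4 − 0.2q_D.
At q_D = 13: q_C = 18.4 − 0.2·13 = 15.8.

15.8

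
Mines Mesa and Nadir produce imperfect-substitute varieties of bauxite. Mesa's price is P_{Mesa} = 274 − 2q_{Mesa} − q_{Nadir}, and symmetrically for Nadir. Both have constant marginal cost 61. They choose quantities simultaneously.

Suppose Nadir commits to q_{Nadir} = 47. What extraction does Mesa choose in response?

41.5

Mine Mesa's profit: π = q_{Mesa}(274 − 2q_{Mesa} − q_{Nadir}) − 61q_{Mesa}.
∂π/∂q_{Mesa} = 213 − 4q_{Mesa} − q_{Nadir} = 0 ⇒ q_{Mesa} = 53.25 − 0.25q_{Nadir}.
At q_{Nadir} = 47: q_{Mesa} = 53.25 − 0.25·47 = 41.5.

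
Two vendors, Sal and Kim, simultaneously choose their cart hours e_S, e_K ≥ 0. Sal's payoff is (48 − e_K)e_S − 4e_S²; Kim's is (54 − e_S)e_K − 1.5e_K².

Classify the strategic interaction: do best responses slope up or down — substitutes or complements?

Expanding Sal's payoff: 48e_S − e_Ke_S − 4e_S².
∂π/∂e_S = 48 − e_K − 8e_S = 0, so e_S = 6 − 0.125e_K.
The best-response slope de_S/de_K = −0.125 < 0: the reaction function is downward-sloping, so the choices are strategic substitutes.

strategic substitutes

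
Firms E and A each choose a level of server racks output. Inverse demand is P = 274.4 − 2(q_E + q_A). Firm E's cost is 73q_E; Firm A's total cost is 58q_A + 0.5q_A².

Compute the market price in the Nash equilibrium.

Firm E's profit: π = q_E(274.4 − 2(q_E + q_A)) − 73q_E.
∂π/∂q_E = 201.4 − 4q_E − 2q_A = 0, so q_E = 50.35 − 0.5q_A.
For A: ∂π/∂q_A = 216.4 − 5q_A − 2q_E = 0 ⇒ q_A = 43.28 − 0.4q_E.
Solving the two reaction functions simultaneously: (1 − (−0.5)(−0.4))q_E = 50.35 − 0.5·43.28, so 0.8q_E = 28.71 and q_E = 35.8875.
Then q_A = 43.28 − 0.4·35.8875 = 28.925.
Equilibrium price: P = 274.4 − 2·64.8125 = 144.775.

144.775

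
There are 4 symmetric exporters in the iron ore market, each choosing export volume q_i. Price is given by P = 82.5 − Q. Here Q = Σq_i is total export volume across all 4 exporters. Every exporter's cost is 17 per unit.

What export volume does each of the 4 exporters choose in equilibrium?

13.1

A representative exporter's profit is π_i = q_i(82.5 − Q) − 17q_i, with Q = q_i + Σ_{j≠i} q_j.
First-order condition: 65.5 − 2q_i − Σ_{j≠i} q_j = 0.
With identical exporters, set every q_j = q: then 65.5 − 2q − 3q = 0, i.e. q = 65.5/5 = 13.1.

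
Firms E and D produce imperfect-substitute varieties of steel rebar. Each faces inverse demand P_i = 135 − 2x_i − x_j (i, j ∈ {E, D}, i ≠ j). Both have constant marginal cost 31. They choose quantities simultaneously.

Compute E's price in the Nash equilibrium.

72.6

Firm E's profit: π = x_E(135 − 2x_E − x_D) − 31x_E.
∂π/∂x_E = 104 − 4x_E − x_D = 0 ⇒ x_E = 26 − 0.25x_D.
By symmetry x_D = x_E; substituting into the reaction function, 1.25x_E = 26 and x_E = 20.8.
P_E = 135 − 2·20.8 − 20.8 = 72.6.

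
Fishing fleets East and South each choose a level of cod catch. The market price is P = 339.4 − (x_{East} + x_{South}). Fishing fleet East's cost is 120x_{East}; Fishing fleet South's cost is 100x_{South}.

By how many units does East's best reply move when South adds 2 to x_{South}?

-1

Fishing fleet East's profit: π = x_{East}(339.4 − (x_{East} + x_{South})) − 120x_{East}.
∂π/∂x_{East} = 219.4 − 2x_{East} − x_{South} = 0, so x_{East} = 109.7 − 0.5x_{South}.
The reaction-function slope is −0.5, so a 2-unit rise in x_{South} moves x_{East} by −0.5 × 2 = −1. East's best response falls — the actions are strategic substitutes.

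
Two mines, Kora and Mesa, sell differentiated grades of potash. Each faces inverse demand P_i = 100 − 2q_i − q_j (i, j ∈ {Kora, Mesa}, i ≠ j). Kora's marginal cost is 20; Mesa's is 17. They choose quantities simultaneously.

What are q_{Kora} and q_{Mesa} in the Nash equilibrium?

Mine Kora's profit: π = q_{Kora}(100 − 2q_{Kora} − q_{Mesa}) − 20q_{Kora}.
∂π/∂q_{Kora} = 80 − 4q_{Kora} − q_{Mesa} = 0 ⇒ q_{Kora} = 20 − 0.25q_{Mesa}.
Similarly q_{Mesa} = 20.75 − 0.25q_{Kora}.
Plugging q_{Mesa} into Kora's best response: q_{Kora} = 20 − 0.25(20.75 − 0.25q_{Kora}) ⇒ 0.9375q_{Kora} = 14.8125, so q_{Kora} = 15.8.
Then q_{Mesa} = 20.75 − 0.25·15.8 = 16.8.

15.8, 16.8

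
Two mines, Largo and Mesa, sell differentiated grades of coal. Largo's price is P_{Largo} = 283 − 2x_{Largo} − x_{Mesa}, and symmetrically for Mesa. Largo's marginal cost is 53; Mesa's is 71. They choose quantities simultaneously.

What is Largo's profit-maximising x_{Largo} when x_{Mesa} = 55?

43.75

Mine Largo's profit: π = x_{Largo}(283 − 2x_{Largo} − x_{Mesa}) − 53x_{Largo}.
∂π/∂x_{Largo} = 230 − 4x_{Largo} − x_{Mesa} = 0 ⇒ x_{Largo} = 57.5 − 0.25x_{Mesa}.
At x_{Mesa} = 55: x_{Largo} = 57.5 − 0.25·55 = 43.75.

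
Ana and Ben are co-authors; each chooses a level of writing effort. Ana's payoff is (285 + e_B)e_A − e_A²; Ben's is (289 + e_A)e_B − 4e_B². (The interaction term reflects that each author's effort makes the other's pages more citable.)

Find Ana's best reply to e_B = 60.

Expanding Ana's payoff: 285e_A + e_Be_A − e_A².
∂π/∂e_A = 285 + e_B − 2e_A = 0, so e_A = 142.5 + 0.5e_B.
At e_B = 60: e_A = 142.5 + 0.5·60 = 172.5.

172.5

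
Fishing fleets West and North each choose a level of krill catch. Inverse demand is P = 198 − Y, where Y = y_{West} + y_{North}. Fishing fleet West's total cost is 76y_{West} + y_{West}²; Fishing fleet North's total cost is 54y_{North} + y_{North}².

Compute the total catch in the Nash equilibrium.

53.2

Fishing fleet West's profit: π = y_{West}(198 − (y_{West} + y_{North})) − 76y_{West} − y_{West}².
∂π/∂y_{West} = 122 − 4y_{West} − y_{North} = 0, so y_{West} = 30.5 − 0.25y_{North}.
By the same steps for North: y_{North} = 36 − 0.25y_{West}.
Plugging y_{North} into West's best response: y_{West} = 30.5 − 0.25(36 − 0.25y_{West}) ⇒ 0.9375y_{West} = 21.5, so y_{West} = 344/15.
Then y_{North} = 36 − 0.25·(344/15) = 454/15.
Total catch: 344/15 + 454/15 = 53.2.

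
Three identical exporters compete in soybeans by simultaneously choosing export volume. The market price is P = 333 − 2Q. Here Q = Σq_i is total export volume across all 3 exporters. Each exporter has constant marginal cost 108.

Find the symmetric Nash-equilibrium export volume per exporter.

A representative exporter's profit is π_i = q_i(333 − 2Q) − 108q_i, with Q = q_i + Σ_{j≠i} q_j.
First-order condition: 225 − 4q_i − 2Σ_{j≠i} q_j = 0.
With identical exporters, set every q_j = q: then 225 − 4q − 4q = 0, i.e. q = 225/8 = 28.125.

28.125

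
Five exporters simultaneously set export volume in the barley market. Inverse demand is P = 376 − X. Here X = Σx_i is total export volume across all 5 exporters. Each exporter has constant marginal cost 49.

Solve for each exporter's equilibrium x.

54.5

A representative exporter's profit is π_i = x_i(376 − X) − 49x_i, with X = x_i + Σ_{j≠i} x_j.
First-order condition: 327 − 2x_i − Σ_{j≠i} x_j = 0.
Imposing symmetry (x_j = x for all j) turns Σ_{j≠i} x_j into 4x, so 327 = 6x and x = 54.5.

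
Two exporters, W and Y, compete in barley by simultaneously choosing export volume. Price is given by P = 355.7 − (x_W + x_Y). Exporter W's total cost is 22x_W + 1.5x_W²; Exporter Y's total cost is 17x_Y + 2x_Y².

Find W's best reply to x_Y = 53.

56.14

Exporter W's profit: π = x_W(355.7 − (x_W + x_Y)) − 22x_W − 1.5x_W².
∂π/∂x_W = 333.7 − 5x_W − x_Y = 0, so x_W = 66.74 − 0.2x_Y.
At x_Y = 53: x_W = 66.74 − 0.2·53 = 56.14.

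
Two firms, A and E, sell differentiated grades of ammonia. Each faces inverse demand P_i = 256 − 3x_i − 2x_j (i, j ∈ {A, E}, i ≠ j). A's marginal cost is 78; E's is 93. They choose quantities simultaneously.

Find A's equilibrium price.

147.5625

Firm A's profit: π = x_A(256 − 3x_A − 2x_E) − 78x_A.
∂π/∂x_A = 178 − 6x_A − 2x_E = 0 ⇒ x_A = 89/3 − (1/3)x_E.
Similarly x_E = 163/6 − (1/3)x_A.
Plugging x_E into A's best response: x_A = 89/3 − (1/3)(163/6 − (1/3)x_A) ⇒ (8/9)x_A = 371/18, so x_A = 23.1875.
Then x_E = 163/6 − (1/3)·23.1875 = 19.4375.
P_A = 256 − 3·23.1875 − 2·19.4375 = 147.5625.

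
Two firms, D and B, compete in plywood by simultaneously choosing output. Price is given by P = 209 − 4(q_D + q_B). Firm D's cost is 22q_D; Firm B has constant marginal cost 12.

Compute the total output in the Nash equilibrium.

32

Firm D's profit: π = q_D(209 − 4(q_D + q_B)) − 22q_D.
∂π/∂q_D = 187 − 8q_D − 4q_B = 0, so q_D = 23.375 − 0.5q_B.
By the same steps for B: q_B = 24.625 − 0.5q_D.
Solving the two reaction functions simultaneously: (1 − (−0.5)(−0.5))q_D = 23.375 − 0.5·24.625, so 0.75q_D = 11.0625 and q_D = 14.75.
Then q_B = 24.625 − 0.5·14.75 = 17.25.
Total output: 14.75 + 17.25 = 32.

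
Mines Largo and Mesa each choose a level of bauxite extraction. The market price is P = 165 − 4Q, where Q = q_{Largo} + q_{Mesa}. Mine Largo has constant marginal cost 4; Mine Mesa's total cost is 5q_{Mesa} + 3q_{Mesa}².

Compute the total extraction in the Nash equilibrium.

23.4375

Mine Largo's profit: π = q_{Largo}(165 − 4(q_{Largo} + q_{Mesa})) − 4q_{Largo}.
∂π/∂q_{Largo} = 161 − 8q_{Largo} − 4q_{Mesa} = 0, so q_{Largo} = 20.125 − 0.5q_{Mesa}.
For Mesa: ∂π/∂q_{Mesa} = 160 − 14q_{Mesa} − 4q_{Largo} = 0 ⇒ q_{Mesa} = 80/7 − (2/7)q_{Largo}.
Plugging q_{Mesa} into Largo's best response: q_{Largo} = 20.125 − 0.5(80/7 − (2/7)q_{Largo}) ⇒ (6/7)q_{Largo} = 807/56, so q_{Largo} = 16.8125.
Then q_{Mesa} = 80/7 − (2/7)·16.8125 = 6.625.
Total extraction: 16.8125 + 6.625 = 23.4375.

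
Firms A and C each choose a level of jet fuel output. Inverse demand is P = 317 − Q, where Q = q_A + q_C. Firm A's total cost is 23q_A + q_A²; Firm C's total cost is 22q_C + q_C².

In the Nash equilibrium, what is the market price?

Firm A's profit: π = q_A(317 − (q_A + q_C)) − 23q_A − q_A².
∂π/∂q_A = 294 − 4q_A − q_C = 0, so q_A = 73.5 − 0.25q_C.
By the same steps for C: q_C = 73.75 − 0.25q_A.
Substituting the second reaction function into the first: q_A = 73.5 − 0.25(73.75 − 0.25q_A), which gives 0.9375q_A = 55.0625 ⇒ q_A = 881/15.
Then q_C = 73.75 − 0.25·(881/15) = 886/15.
Equilibrium price: P = 317 − 117.8 = 199.2.

199.2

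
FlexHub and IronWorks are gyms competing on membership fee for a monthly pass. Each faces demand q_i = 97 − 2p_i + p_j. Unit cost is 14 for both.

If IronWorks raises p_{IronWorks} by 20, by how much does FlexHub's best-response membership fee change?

FlexHub's profit: π = (p_{FlexHub} − 14)(97 − 2p_{FlexHub} + p_{IronWorks}).
∂π/∂p_{FlexHub} = 125 − 4p_{FlexHub} + p_{IronWorks} = 0 ⇒ p_{FlexHub} = 31.25 + 0.25p_{IronWorks}.
The reaction-function slope is 0.25, so a 20-unit rise in p_{IronWorks} moves p_{FlexHub} by 0.25 × 20 = 5. FlexHub's best response rises — the actions are strategic complements.

5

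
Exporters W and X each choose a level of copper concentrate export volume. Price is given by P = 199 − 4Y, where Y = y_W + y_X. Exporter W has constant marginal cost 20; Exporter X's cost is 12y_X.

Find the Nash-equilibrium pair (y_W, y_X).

Exporter W's profit: π = y_W(199 − 4(y_W + y_X)) − 20y_W.
∂π/∂y_W = 179 − 8y_W − 4y_X = 0, so y_W = 22.375 − 0.5y_X.
By the same steps for X: y_X = 23.375 − 0.5y_W.
Solving the two reaction functions simultaneously: (1 − (−0.5)(−0.5))y_W = 22.375 − 0.5·23.375, so 0.75y_W = 10.6875 and y_W = 14.25.
Then y_X = 23.375 − 0.5·14.25 = 16.25.

14.25, 16.25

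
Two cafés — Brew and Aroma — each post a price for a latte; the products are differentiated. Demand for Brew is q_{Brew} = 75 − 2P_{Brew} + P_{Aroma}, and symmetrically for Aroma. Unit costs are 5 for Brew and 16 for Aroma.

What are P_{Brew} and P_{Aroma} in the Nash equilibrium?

29.8, 34.2

Brew's profit: π = (P_{Brew} − 5)(75 − 2P_{Brew} + P_{Aroma}).
∂π/∂P_{Brew} = 85 − 4P_{Brew} + P_{Aroma} = 0 ⇒ P_{Brew} = 21.25 + 0.25P_{Aroma}.
Similarly P_{Aroma} = 26.75 + 0.25P_{Brew}.
Substituting the second reaction function into the first: P_{Brew} = 21.25 + 0.25(26.75 + 0.25P_{Brew}), which gives 0.9375P_{Brew} = 27.9375 ⇒ P_{Brew} = 29.8.
Then P_{Aroma} = 26.75 + 0.25·29.8 = 34.2.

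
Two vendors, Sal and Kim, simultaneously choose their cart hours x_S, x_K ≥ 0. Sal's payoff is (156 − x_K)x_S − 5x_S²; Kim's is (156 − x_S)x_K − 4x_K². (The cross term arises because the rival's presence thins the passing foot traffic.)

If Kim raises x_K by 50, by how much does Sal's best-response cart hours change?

Expanding Sal's payoff: 156x_S − x_Kx_S − 5x_S².
∂π/∂x_S = 156 − x_K − 10x_S = 0, so x_S = 15.6 − 0.1x_K.
The reaction-function slope is −0.1, so a 50-unit rise in x_K moves x_S by −0.1 × 50 = −5. Sal's best response falls — the actions are strategic substitutes.

-5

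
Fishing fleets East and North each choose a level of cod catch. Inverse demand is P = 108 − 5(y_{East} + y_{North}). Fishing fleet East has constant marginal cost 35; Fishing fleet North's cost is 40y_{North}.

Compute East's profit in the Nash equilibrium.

Fishing fleet East's profit: π = y_{East}(108 − 5(y_{East} + y_{North})) − 35y_{East}.
∂π/∂y_{East} = 73 − 10y_{East} − 5y_{North} = 0, so y_{East} = 7.3 − 0.5y_{North}.
By the same steps for North: y_{North} = 6.8 − 0.5y_{East}.
Substituting the second reaction function into the first: y_{East} = 7.3 − 0.5(6.8 − 0.5y_{East}), which gives 0.75y_{East} = 3.9 ⇒ y_{East} = 5.2.
Then y_{North} = 6.8 − 0.5·5.2 = 4.2.
Price P = 108 − 5·9.4 = 61.
East's profit: (61 − 35)·5.2 = 135.2.

135.2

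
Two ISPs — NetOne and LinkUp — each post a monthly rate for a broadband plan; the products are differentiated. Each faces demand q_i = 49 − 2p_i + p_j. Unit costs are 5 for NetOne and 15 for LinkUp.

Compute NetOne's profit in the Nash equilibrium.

512

NetOne's profit: π = (p_{NetOne} − 5)(49 − 2p_{NetOne} + p_{LinkUp}).
∂π/∂p_{NetOne} = 59 − 4p_{NetOne} + p_{LinkUp} = 0 ⇒ p_{NetOne} = 14.75 + 0.25p_{LinkUp}.
Similarly p_{LinkUp} = 19.75 + 0.25p_{NetOne}.
Plugging p_{LinkUp} into NetOne's best response: p_{NetOne} = 14.75 + 0.25(19.75 + 0.25p_{NetOne}) ⇒ 0.9375p_{NetOne} = 19.6875, so p_{NetOne} = 21.
Then p_{LinkUp} = 19.75 + 0.25·21 = 25.
q_{NetOne} = 49 − 2·21 + 25 = 32.
Profit = (21 − 5)·32 = 512.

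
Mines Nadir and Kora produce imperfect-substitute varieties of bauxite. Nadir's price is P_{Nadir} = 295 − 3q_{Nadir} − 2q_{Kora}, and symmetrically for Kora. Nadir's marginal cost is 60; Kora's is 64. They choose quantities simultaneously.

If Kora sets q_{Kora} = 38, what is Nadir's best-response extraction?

26.5

Mine Nadir's profit: π = q_{Nadir}(295 − 3q_{Nadir} − 2q_{Kora}) − 60q_{Nadir}.
∂π/∂q_{Nadir} = 235 − 6q_{Nadir} − 2q_{Kora} = 0 ⇒ q_{Nadir} = 235/6 − (1/3)q_{Kora}.
At q_{Kora} = 38: q_{Nadir} = 235/6 − (1/3)·38 = 26.5.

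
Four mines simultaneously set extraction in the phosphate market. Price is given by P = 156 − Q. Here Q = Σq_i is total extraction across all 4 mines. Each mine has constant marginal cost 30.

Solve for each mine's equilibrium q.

25.2

A representative mine's profit is π_i = q_i(156 − Q) − 30q_i, with Q = q_i + Σ_{j≠i} q_j.
First-order condition: 126 − 2q_i − Σ_{j≠i} q_j = 0.
In a symmetric equilibrium every mine chooses the same q, so Σ_{j≠i} q_j = 3q. The condition becomes 126 − 5q = 0, giving q = 126/5 = 25.2.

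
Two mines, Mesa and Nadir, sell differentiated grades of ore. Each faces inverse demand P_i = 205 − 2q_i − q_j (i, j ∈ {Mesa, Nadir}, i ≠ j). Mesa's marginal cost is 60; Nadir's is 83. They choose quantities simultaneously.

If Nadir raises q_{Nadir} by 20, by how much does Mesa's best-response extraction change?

-5

Mine Mesa's profit: π = q_{Mesa}(205 − 2q_{Mesa} − q_{Nadir}) − 60q_{Mesa}.
∂π/∂q_{Mesa} = 145 − 4q_{Mesa} − q_{Nadir} = 0 ⇒ q_{Mesa} = 36.25 − 0.25q_{Nadir}.
The reaction-function slope is −0.25, so a 20-unit rise in q_{Nadir} moves q_{Mesa} by −0.25 × 20 = −5. Mesa's best response falls — the actions are strategic substitutes.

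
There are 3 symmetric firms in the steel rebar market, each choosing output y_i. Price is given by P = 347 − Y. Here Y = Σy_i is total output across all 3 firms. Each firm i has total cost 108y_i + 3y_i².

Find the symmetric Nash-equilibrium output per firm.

A representative firm's profit is π_i = y_i(347 − Y) − 108y_i − 3y_i², with Y = y_i + Σ_{j≠i} y_j.
First-order condition: 239 − 8y_i − Σ_{j≠i} y_j = 0.
With identical firms, set every y_j = y: then 239 − 8y − 2y = 0, i.e. y = 239/10 = 23.9.

23.9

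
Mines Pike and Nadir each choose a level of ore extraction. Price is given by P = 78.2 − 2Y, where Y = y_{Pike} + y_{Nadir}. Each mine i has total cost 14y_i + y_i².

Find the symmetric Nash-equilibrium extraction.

8.025

Mine Pike's profit: π = y_{Pike}(78.2 − 2(y_{Pike} + y_{Nadir})) − 14y_{Pike} − y_{Pike}².
∂π/∂y_{Pike} = 64.2 − 6y_{Pike} − 2y_{Nadir} = 0, so y_{Pike} = 10.7 − (1/3)y_{Nadir}.
By symmetry y_{Nadir} = y_{Pike}; substituting into the reaction function, (4/3)y_{Pike} = 10.7 and y_{Pike} = 8.025.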